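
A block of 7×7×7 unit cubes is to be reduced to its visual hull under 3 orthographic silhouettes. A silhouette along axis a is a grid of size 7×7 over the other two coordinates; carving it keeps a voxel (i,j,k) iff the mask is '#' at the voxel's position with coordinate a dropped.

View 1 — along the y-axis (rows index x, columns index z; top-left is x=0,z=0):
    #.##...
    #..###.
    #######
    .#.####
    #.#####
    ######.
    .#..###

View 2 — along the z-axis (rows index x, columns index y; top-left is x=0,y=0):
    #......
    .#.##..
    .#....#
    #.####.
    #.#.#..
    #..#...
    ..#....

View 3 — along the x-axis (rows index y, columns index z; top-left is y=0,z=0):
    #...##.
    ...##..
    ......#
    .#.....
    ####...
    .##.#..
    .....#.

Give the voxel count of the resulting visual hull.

before carving: 343 voxels (7×7×7)
carve view 1 (along y, XZ-mask fill 35/49): 245 voxels remain
carve view 2 (along z, XY-mask fill 17/49): 88 voxels remain
carve view 3 (along x, YZ-mask fill 15/49): 28 voxels remain

28 voxels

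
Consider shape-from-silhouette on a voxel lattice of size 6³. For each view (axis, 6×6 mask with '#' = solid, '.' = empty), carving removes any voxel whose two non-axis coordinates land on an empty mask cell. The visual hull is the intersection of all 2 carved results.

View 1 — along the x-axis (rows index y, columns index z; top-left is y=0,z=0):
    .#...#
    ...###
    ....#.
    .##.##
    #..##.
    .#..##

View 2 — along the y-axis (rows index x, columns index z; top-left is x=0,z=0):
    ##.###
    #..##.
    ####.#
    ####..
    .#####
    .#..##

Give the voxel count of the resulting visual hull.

start: 6×6×6 = 216 voxels
carve view 1 (along x, YZ-mask fill 16/36): 96 voxels remain
carve view 2 (along y, XZ-mask fill 25/36): 68 voxels remain

68 voxels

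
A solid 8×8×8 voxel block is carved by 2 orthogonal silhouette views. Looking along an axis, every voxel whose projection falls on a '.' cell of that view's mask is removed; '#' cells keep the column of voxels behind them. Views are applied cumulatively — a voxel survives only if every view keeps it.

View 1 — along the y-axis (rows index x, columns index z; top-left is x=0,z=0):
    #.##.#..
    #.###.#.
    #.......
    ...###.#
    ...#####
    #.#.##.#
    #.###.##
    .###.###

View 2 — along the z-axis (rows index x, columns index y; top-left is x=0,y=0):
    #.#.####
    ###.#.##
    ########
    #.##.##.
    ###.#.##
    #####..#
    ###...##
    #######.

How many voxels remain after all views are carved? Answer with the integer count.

full grid |V| = 512
carve view 1 (along y, XZ-mask fill 36/64): 288 voxels remain
carve view 2 (along z, XY-mask fill 49/64): 214 voxels remain

214 voxels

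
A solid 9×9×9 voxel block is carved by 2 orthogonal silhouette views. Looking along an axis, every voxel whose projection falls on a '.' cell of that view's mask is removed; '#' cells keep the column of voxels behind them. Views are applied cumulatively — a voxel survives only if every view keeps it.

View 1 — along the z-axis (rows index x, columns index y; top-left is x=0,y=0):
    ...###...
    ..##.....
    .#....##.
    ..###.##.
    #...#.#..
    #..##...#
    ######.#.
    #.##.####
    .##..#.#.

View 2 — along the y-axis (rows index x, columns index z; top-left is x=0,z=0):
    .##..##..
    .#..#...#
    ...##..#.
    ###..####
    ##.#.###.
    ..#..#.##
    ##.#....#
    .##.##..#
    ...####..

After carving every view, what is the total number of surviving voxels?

remaining voxels: 175

initial block: 9^3 = 729
step 1: project along z, AND mask (38/81) → |grid| = 342
step 2: project along y, AND mask (40/81) → |grid| = 175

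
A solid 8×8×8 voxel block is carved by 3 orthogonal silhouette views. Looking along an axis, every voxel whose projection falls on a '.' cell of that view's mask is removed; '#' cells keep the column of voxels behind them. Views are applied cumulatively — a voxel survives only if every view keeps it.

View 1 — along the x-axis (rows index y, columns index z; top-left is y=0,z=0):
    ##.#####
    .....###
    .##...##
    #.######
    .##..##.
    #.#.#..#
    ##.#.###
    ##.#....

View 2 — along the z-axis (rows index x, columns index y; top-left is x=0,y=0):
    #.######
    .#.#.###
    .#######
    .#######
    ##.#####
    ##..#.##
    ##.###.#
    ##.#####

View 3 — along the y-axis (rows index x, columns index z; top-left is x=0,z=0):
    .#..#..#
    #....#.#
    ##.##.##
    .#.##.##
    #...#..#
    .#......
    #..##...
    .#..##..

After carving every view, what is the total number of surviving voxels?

before carving: 512 voxels (8×8×8)
  1. axis=0 (YZ plane), |mask|=38  ⇒  voxels=304
  2. axis=2 (XY plane), |mask|=51  ⇒  voxels=239
  3. axis=1 (XZ plane), |mask|=27  ⇒  voxels=105

remaining voxels: 105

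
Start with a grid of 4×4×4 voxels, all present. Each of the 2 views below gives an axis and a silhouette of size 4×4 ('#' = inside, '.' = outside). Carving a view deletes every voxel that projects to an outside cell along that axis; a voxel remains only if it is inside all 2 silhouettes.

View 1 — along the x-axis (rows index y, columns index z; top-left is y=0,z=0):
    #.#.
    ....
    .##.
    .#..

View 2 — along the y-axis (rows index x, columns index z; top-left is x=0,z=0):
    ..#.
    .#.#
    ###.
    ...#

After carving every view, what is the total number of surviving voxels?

remaining voxels: 9

start: 4×4×4 = 64 voxels
V1 x: intersect with YZ mask (5 set) -- 20 left
V2 y: intersect with XZ mask (7 set) -- 9 left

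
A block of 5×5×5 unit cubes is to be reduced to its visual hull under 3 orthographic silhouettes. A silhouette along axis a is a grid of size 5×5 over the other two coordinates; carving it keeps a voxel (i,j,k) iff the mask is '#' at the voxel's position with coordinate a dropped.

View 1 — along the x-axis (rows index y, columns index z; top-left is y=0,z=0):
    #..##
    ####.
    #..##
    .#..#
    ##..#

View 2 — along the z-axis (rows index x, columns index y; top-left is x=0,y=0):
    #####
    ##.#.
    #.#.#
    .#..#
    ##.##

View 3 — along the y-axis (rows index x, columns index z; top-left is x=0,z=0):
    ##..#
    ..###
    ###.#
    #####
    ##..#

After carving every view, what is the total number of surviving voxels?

voxel count = 39

full grid |V| = 125
carve view 1 (along x, YZ-mask fill 15/25): 75 voxels remain
carve view 2 (along z, XY-mask fill 17/25): 52 voxels remain
carve view 3 (along y, XZ-mask fill 18/25): 39 voxels remain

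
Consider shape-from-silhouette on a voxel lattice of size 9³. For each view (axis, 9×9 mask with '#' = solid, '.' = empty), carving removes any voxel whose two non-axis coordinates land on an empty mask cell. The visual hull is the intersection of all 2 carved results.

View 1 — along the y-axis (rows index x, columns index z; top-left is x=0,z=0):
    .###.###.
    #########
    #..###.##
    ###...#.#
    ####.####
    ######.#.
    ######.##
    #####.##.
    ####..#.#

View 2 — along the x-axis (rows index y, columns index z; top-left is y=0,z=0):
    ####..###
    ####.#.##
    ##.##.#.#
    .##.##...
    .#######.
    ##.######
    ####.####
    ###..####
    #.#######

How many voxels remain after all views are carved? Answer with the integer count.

432 voxels

full grid |V| = 729
V1 y: intersect with XZ mask (62 set) -- 558 left
V2 x: intersect with YZ mask (62 set) -- 432 left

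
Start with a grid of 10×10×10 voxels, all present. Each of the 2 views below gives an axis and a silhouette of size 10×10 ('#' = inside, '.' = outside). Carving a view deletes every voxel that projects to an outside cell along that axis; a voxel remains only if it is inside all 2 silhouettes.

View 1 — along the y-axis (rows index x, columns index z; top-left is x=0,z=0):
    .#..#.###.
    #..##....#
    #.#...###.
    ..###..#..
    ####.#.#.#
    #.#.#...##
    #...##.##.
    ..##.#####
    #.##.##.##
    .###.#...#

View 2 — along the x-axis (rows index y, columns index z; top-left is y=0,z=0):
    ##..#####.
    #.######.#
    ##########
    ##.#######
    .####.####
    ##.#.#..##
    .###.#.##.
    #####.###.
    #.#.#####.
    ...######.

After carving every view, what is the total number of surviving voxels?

full grid |V| = 1000
  1. axis=1 (XZ plane), |mask|=54  ⇒  voxels=540
  2. axis=0 (YZ plane), |mask|=75  ⇒  voxels=403

|visual hull| = 403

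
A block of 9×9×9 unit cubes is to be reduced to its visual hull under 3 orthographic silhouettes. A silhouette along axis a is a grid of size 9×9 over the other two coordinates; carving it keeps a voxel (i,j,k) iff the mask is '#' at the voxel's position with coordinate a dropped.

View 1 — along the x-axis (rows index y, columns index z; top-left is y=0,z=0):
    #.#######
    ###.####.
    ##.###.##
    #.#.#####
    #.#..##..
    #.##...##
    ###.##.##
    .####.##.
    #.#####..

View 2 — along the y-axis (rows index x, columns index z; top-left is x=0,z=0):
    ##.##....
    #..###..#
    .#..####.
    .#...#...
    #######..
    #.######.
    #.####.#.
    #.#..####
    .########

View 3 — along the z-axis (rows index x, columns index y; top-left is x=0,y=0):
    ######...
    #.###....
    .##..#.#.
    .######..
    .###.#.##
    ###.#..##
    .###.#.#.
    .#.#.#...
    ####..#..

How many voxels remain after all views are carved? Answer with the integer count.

185 voxels

before carving: 729 voxels (9×9×9)
step 1: project along x, AND mask (57/81) → |grid| = 513
step 2: project along y, AND mask (50/81) → |grid| = 323
step 3: project along z, AND mask (45/81) → |grid| = 185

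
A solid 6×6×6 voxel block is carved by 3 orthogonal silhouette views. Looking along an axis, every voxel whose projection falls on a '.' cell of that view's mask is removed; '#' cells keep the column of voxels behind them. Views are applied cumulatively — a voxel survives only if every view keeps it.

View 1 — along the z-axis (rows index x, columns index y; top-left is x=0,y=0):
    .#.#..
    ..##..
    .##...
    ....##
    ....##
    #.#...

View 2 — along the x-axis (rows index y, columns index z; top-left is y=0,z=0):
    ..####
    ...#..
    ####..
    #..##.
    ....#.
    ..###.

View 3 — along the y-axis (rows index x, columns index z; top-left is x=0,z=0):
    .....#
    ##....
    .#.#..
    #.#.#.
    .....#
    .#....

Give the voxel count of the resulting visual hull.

remaining voxels: 10

start: 6×6×6 = 216 voxels
[1] z-view keeps 12 columns → grid now 72
[2] x-view keeps 16 columns → grid now 32
[3] y-view keeps 10 columns → grid now 10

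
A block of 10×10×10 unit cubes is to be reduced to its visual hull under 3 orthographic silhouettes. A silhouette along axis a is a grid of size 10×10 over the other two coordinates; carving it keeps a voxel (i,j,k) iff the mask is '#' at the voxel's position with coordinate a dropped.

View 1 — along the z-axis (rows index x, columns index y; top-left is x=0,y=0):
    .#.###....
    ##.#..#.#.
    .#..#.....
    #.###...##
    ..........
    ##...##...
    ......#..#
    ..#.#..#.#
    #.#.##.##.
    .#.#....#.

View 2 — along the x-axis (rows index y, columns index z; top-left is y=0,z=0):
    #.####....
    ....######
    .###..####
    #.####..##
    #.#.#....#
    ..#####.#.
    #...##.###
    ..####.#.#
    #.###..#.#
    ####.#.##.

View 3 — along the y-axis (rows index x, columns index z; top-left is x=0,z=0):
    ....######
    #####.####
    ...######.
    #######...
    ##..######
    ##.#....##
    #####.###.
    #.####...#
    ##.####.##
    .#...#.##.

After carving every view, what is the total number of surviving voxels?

full grid |V| = 1000
after view 1 [z-axis, 36 of 100 cells solid] → remaining = 360
after view 2 [x-axis, 60 of 100 cells solid] → remaining = 212
after view 3 [y-axis, 67 of 100 cells solid] → remaining = 140

voxel count = 140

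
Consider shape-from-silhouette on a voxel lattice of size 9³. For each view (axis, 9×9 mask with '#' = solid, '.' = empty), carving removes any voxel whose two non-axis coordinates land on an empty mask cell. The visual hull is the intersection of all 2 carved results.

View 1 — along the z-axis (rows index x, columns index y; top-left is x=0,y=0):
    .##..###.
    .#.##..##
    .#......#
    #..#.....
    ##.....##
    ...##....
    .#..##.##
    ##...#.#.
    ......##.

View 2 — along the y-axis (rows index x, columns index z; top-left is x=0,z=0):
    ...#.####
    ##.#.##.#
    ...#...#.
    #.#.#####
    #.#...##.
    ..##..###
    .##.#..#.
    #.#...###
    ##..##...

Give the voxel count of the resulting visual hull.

remaining voxels: 147

before carving: 729 voxels (9×9×9)
after view 1 [z-axis, 31 of 81 cells solid] → remaining = 279
after view 2 [y-axis, 42 of 81 cells solid] → remaining = 147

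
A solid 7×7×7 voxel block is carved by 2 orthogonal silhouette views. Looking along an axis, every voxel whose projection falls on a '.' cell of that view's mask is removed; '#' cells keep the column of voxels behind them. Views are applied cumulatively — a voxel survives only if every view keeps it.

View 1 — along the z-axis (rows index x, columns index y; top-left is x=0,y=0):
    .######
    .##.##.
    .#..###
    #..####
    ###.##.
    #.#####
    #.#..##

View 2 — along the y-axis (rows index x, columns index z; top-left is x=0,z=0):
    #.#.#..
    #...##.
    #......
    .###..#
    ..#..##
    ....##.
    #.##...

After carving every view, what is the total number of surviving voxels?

initial block: 7^3 = 343
V1 z: intersect with XY mask (34 set) -- 238 left
V2 y: intersect with XZ mask (19 set) -- 93 left

voxel count = 93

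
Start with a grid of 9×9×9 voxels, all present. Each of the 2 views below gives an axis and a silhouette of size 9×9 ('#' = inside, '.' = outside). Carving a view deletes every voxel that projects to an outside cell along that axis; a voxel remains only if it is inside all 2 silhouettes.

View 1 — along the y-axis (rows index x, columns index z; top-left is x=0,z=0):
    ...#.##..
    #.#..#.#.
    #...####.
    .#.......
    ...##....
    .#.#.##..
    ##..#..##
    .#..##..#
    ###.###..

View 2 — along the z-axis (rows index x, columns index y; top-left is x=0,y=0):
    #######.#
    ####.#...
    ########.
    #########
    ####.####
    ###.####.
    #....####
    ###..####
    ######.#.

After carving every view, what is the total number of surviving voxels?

initial block: 9^3 = 729
[1] y-view keeps 34 columns → grid now 306
[2] z-view keeps 64 columns → grid now 232

voxel count = 232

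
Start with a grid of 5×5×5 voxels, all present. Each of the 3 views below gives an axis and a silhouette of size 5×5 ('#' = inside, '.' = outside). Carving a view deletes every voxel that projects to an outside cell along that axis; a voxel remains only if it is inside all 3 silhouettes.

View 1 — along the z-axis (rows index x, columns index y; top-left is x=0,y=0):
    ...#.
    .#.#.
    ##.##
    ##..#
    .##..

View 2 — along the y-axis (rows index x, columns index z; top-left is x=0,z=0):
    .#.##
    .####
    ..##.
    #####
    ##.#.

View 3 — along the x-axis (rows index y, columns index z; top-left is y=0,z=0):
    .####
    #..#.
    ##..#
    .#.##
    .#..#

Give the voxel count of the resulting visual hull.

start: 5×5×5 = 125 voxels
after view 1 [z-axis, 12 of 25 cells solid] → remaining = 60
after view 2 [y-axis, 17 of 25 cells solid] → remaining = 40
after view 3 [x-axis, 14 of 25 cells solid] → remaining = 23

remaining voxels: 23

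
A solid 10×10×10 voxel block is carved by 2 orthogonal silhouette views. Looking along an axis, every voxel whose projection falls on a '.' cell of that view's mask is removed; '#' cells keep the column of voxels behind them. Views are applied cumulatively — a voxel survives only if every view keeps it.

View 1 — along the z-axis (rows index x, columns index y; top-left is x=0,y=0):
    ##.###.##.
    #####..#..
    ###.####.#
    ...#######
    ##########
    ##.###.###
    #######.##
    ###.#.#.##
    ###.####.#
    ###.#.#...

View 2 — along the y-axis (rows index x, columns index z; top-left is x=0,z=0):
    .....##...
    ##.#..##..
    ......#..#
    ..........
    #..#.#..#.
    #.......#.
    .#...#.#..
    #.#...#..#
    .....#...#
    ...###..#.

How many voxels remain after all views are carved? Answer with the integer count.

full grid |V| = 1000
step 1: project along z, AND mask (75/100) → |grid| = 750
step 2: project along y, AND mask (28/100) → |grid| = 207

remaining voxels: 207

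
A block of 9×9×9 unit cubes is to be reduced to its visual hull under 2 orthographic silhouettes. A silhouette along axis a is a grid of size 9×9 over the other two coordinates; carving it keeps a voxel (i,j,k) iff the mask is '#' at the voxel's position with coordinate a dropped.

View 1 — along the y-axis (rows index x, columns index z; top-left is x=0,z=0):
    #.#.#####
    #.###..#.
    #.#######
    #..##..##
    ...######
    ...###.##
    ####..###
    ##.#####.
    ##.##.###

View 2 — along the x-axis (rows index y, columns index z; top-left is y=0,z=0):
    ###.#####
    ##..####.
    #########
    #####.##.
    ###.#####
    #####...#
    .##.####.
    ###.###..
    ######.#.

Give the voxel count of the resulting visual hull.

voxel count = 387

before carving: 729 voxels (9×9×9)
after view 1 [y-axis, 57 of 81 cells solid] → remaining = 513
after view 2 [x-axis, 63 of 81 cells solid] → remaining = 387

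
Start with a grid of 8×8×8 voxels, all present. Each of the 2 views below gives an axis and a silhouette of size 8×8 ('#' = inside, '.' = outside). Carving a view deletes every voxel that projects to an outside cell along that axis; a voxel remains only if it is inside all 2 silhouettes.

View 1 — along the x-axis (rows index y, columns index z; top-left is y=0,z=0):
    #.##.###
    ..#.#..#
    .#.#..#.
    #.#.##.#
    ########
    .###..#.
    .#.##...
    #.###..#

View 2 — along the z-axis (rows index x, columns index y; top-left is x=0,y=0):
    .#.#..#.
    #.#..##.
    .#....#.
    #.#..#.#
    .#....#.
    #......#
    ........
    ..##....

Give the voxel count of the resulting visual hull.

initial block: 8^3 = 512
  1. axis=0 (YZ plane), |mask|=37  ⇒  voxels=296
  2. axis=2 (XY plane), |mask|=19  ⇒  voxels=76

voxel count = 76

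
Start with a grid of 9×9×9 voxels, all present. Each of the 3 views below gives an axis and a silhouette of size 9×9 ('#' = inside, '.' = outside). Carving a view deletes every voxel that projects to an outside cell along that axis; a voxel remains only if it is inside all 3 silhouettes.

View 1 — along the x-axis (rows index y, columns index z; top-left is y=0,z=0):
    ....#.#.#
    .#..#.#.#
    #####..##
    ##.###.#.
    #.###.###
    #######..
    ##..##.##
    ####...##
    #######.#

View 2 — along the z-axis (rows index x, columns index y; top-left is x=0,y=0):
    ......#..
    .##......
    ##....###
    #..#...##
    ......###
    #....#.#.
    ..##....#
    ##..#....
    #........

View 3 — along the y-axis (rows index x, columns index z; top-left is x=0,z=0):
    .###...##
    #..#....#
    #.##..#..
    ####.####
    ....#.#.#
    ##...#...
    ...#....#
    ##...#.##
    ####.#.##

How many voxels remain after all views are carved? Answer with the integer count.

voxel count = 60

initial block: 9^3 = 729
V1 x: intersect with YZ mask (54 set) -- 486 left
V2 z: intersect with XY mask (25 set) -- 141 left
V3 y: intersect with XZ mask (40 set) -- 60 left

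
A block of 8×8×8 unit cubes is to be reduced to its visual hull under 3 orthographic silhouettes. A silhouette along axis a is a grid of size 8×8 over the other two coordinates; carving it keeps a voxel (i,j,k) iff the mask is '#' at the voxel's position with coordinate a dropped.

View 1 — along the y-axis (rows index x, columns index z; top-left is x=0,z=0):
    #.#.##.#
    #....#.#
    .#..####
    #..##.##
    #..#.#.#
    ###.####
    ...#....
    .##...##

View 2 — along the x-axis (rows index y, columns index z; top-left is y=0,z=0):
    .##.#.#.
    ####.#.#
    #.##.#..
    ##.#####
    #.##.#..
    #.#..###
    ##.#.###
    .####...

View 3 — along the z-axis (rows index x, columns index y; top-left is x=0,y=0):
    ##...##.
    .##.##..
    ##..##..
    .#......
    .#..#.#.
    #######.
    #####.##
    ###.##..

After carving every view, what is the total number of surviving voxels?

remaining voxels: 95

full grid |V| = 512
V1 y: intersect with XZ mask (34 set) -- 272 left
V2 x: intersect with YZ mask (40 set) -- 167 left
V3 z: intersect with XY mask (35 set) -- 95 left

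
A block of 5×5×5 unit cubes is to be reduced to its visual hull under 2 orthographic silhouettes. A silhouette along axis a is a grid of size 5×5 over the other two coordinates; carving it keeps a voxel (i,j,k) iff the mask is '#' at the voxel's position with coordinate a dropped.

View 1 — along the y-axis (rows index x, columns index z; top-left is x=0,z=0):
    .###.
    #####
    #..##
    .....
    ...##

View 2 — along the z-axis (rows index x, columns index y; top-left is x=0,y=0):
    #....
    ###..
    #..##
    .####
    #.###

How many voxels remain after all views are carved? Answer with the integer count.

full grid |V| = 125
step 1: project along y, AND mask (13/25) → |grid| = 65
step 2: project along z, AND mask (15/25) → |grid| = 35

remaining voxels: 35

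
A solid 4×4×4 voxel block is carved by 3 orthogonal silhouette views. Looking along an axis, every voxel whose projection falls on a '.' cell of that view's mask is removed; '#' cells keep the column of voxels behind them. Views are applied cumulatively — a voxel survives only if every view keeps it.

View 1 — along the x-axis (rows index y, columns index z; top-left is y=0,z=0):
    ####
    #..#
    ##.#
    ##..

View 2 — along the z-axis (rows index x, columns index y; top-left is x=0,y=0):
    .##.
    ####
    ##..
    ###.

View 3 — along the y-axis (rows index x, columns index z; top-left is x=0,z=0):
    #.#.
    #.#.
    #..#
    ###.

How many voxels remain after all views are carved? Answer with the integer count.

full grid |V| = 64
carve view 1 (along x, YZ-mask fill 11/16): 44 voxels remain
carve view 2 (along z, XY-mask fill 11/16): 31 voxels remain
carve view 3 (along y, XZ-mask fill 9/16): 17 voxels remain

|visual hull| = 17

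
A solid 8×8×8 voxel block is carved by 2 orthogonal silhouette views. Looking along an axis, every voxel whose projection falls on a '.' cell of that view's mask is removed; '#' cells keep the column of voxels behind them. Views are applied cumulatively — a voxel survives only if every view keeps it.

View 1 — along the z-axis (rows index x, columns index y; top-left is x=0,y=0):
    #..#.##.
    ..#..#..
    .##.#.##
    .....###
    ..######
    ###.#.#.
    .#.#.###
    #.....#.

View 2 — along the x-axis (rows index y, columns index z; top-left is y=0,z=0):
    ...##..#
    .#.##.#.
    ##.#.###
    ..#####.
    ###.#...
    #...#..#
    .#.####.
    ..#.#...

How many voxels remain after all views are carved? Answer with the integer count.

remaining voxels: 130

start: 8×8×8 = 512 voxels
step 1: project along z, AND mask (32/64) → |grid| = 256
step 2: project along x, AND mask (32/64) → |grid| = 130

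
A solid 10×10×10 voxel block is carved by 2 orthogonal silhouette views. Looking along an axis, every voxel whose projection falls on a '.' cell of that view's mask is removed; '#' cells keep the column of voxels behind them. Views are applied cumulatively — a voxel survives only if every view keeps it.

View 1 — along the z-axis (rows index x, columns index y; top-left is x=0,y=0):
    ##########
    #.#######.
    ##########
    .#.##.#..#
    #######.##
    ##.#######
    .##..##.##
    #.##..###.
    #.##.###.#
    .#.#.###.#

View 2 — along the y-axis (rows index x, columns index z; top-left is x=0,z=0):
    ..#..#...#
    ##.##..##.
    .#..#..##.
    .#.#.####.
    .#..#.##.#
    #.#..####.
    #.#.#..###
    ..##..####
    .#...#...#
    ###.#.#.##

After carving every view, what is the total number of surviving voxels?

|visual hull| = 382

start: 10×10×10 = 1000 voxels
  1. axis=2 (XY plane), |mask|=76  ⇒  voxels=760
  2. axis=1 (XZ plane), |mask|=52  ⇒  voxels=382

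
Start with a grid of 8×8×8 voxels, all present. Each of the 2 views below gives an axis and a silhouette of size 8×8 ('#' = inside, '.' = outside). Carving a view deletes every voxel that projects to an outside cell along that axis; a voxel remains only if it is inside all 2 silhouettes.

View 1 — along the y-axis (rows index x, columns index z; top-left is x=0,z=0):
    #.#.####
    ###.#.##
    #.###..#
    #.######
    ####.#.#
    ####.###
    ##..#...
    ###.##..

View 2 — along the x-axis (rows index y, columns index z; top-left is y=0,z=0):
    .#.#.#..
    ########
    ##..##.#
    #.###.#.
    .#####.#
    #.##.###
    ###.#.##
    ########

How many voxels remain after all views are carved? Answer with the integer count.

|visual hull| = 266

before carving: 512 voxels (8×8×8)
  1. axis=1 (XZ plane), |mask|=45  ⇒  voxels=360
  2. axis=0 (YZ plane), |mask|=47  ⇒  voxels=266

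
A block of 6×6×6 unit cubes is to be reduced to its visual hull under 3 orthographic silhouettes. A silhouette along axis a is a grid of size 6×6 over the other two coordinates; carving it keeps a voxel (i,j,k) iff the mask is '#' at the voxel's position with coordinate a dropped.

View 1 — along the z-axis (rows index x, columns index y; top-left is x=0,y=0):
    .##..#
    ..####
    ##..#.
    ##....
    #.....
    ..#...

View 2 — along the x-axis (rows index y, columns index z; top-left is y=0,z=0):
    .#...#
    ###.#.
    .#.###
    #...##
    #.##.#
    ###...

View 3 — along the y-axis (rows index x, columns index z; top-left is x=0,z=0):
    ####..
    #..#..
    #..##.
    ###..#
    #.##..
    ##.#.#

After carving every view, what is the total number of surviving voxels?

25 voxels

initial block: 6^3 = 216
V1 z: intersect with XY mask (14 set) -- 84 left
V2 x: intersect with YZ mask (20 set) -- 47 left
V3 y: intersect with XZ mask (20 set) -- 25 left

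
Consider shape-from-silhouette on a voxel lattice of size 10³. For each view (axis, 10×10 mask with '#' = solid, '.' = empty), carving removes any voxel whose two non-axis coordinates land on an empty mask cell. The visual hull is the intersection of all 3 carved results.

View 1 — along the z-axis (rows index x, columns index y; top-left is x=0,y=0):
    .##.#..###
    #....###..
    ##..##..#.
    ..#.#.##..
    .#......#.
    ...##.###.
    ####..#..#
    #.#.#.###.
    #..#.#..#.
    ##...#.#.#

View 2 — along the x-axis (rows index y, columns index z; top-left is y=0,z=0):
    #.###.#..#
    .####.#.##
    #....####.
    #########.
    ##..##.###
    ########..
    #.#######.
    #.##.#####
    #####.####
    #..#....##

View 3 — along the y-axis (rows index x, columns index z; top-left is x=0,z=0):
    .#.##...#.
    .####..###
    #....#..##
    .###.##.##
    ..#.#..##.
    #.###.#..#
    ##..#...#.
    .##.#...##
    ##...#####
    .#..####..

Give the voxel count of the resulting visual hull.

165 voxels

before carving: 1000 voxels (10×10×10)
[1] z-view keeps 47 columns → grid now 470
[2] x-view keeps 71 columns → grid now 339
[3] y-view keeps 53 columns → grid now 165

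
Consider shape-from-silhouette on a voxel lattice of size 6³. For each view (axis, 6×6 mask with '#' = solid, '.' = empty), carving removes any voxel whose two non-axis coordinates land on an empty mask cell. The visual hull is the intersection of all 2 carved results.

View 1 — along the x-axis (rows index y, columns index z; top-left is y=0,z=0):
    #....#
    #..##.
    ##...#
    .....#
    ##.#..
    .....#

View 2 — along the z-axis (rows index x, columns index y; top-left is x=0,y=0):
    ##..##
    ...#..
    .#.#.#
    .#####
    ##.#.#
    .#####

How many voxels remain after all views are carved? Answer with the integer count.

remaining voxels: 44

before carving: 216 voxels (6×6×6)
  1. axis=0 (YZ plane), |mask|=13  ⇒  voxels=78
  2. axis=2 (XY plane), |mask|=22  ⇒  voxels=44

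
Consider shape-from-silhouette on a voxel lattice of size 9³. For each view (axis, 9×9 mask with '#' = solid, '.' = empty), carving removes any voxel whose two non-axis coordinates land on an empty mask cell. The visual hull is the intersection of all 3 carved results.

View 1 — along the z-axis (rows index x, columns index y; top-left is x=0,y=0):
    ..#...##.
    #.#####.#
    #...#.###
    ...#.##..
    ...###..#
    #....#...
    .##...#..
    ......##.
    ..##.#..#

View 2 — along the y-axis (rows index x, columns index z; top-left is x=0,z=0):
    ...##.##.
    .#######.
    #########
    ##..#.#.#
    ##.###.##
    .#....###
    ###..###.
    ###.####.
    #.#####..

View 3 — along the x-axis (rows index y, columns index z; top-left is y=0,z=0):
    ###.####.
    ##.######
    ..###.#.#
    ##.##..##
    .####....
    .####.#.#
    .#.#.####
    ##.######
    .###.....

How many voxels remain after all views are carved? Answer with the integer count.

full grid |V| = 729
[1] z-view keeps 33 columns → grid now 297
[2] y-view keeps 55 columns → grid now 213
[3] x-view keeps 53 columns → grid now 135

135 voxels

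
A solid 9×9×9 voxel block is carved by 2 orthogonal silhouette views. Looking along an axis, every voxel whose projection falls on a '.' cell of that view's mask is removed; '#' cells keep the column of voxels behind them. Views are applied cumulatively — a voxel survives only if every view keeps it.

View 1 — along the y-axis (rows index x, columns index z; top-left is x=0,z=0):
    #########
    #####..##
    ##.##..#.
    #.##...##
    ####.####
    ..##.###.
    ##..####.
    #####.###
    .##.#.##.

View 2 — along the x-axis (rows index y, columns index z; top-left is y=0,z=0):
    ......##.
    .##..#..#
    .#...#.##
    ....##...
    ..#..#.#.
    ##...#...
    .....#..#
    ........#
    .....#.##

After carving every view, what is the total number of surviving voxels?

143 voxels

full grid |V| = 729
step 1: project along y, AND mask (58/81) → |grid| = 522
step 2: project along x, AND mask (24/81) → |grid| = 143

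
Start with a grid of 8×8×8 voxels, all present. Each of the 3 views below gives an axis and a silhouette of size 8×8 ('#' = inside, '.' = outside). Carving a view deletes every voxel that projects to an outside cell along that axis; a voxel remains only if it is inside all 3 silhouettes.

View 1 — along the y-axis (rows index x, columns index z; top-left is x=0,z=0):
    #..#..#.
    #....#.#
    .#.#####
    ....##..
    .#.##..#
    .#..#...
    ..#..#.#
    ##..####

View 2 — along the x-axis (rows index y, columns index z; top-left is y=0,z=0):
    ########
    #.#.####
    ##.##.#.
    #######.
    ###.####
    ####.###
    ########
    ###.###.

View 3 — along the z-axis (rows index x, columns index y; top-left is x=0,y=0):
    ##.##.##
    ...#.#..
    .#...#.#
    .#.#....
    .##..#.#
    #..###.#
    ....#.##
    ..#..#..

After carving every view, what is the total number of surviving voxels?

full grid |V| = 512
step 1: project along y, AND mask (29/64) → |grid| = 232
step 2: project along x, AND mask (54/64) → |grid| = 193
step 3: project along z, AND mask (27/64) → |grid| = 73

remaining voxels: 73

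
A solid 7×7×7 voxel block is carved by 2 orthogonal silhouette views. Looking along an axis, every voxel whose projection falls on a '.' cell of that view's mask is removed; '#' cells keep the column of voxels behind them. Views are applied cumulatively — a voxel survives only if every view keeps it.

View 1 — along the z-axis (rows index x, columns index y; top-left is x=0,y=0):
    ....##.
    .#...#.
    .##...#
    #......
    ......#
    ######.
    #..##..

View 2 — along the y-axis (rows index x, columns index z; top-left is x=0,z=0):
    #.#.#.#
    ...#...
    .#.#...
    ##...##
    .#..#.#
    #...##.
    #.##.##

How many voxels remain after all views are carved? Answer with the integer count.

full grid |V| = 343
V1 z: intersect with XY mask (18 set) -- 126 left
V2 y: intersect with XZ mask (22 set) -- 56 left

56 voxels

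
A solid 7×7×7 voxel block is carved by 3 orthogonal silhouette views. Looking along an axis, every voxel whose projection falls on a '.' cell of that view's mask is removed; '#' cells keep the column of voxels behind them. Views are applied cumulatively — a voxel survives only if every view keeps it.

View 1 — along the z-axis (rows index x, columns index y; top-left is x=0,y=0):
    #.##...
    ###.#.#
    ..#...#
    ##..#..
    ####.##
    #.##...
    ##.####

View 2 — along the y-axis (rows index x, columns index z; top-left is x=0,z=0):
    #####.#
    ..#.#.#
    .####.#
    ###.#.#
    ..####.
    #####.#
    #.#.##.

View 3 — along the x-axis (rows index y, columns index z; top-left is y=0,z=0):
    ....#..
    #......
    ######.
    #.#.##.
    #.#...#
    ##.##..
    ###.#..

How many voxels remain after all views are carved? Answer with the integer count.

62 voxels

initial block: 7^3 = 343
carve view 1 (along z, XY-mask fill 28/49): 196 voxels remain
carve view 2 (along y, XZ-mask fill 33/49): 124 voxels remain
carve view 3 (along x, YZ-mask fill 23/49): 62 voxels remain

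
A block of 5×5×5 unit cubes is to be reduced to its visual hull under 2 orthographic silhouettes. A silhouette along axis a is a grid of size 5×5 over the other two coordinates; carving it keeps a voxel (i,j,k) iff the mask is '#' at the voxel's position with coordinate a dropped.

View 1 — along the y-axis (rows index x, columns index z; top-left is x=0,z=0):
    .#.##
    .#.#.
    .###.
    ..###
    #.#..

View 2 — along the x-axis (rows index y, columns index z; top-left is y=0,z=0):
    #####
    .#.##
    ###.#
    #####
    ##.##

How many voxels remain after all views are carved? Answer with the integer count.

voxel count = 54

full grid |V| = 125
  1. axis=1 (XZ plane), |mask|=13  ⇒  voxels=65
  2. axis=0 (YZ plane), |mask|=21  ⇒  voxels=54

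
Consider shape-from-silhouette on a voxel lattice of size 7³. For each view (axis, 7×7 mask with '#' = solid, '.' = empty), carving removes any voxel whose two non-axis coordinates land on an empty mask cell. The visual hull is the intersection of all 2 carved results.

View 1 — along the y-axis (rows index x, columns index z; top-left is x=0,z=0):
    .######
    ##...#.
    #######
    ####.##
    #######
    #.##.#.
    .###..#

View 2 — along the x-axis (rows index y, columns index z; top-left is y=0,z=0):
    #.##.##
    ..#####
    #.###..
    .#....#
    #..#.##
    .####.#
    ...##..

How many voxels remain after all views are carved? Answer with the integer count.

remaining voxels: 142

before carving: 343 voxels (7×7×7)
step 1: project along y, AND mask (37/49) → |grid| = 259
step 2: project along x, AND mask (27/49) → |grid| = 142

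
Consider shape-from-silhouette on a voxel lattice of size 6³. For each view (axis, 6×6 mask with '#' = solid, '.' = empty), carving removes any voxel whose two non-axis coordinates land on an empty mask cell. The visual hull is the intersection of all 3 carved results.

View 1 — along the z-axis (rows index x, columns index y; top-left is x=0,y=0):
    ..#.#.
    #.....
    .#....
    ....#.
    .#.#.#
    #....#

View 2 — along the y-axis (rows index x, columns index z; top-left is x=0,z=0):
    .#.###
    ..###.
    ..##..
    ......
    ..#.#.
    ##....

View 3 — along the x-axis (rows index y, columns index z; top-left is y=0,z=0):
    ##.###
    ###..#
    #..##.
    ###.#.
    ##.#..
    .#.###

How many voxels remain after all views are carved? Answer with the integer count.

14 voxels

start: 6×6×6 = 216 voxels
V1 z: intersect with XY mask (10 set) -- 60 left
V2 y: intersect with XZ mask (13 set) -- 23 left
V3 x: intersect with YZ mask (23 set) -- 14 left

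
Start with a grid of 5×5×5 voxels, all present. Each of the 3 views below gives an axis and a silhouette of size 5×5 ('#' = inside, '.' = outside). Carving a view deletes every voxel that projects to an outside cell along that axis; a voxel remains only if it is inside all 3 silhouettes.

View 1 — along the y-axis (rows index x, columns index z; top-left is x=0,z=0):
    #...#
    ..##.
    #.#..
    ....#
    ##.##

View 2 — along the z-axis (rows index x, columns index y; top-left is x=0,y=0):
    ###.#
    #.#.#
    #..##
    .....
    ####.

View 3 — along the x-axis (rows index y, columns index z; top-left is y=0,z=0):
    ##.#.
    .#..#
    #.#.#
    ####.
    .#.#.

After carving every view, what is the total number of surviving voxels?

start: 5×5×5 = 125 voxels
  1. axis=1 (XZ plane), |mask|=11  ⇒  voxels=55
  2. axis=2 (XY plane), |mask|=14  ⇒  voxels=36
  3. axis=0 (YZ plane), |mask|=14  ⇒  voxels=20

remaining voxels: 20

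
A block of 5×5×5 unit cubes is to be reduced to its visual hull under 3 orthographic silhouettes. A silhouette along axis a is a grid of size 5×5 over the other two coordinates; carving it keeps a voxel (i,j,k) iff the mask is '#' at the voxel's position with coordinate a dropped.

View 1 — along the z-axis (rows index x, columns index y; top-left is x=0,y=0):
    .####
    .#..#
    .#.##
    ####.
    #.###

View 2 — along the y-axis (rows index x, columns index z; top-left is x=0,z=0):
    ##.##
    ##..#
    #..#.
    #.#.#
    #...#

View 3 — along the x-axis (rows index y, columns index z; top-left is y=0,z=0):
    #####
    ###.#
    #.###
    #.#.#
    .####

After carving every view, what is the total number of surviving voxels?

initial block: 5^3 = 125
  1. axis=2 (XY plane), |mask|=17  ⇒  voxels=85
  2. axis=1 (XZ plane), |mask|=14  ⇒  voxels=48
  3. axis=0 (YZ plane), |mask|=20  ⇒  voxels=38

voxel count = 38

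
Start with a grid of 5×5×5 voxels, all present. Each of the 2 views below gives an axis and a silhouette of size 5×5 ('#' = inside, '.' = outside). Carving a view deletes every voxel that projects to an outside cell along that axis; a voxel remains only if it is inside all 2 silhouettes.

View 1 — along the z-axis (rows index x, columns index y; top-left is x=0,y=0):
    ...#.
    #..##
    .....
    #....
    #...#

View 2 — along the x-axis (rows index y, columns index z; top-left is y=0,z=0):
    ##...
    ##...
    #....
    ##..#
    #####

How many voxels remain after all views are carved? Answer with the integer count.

22 voxels

full grid |V| = 125
step 1: project along z, AND mask (7/25) → |grid| = 35
step 2: project along x, AND mask (13/25) → |grid| = 22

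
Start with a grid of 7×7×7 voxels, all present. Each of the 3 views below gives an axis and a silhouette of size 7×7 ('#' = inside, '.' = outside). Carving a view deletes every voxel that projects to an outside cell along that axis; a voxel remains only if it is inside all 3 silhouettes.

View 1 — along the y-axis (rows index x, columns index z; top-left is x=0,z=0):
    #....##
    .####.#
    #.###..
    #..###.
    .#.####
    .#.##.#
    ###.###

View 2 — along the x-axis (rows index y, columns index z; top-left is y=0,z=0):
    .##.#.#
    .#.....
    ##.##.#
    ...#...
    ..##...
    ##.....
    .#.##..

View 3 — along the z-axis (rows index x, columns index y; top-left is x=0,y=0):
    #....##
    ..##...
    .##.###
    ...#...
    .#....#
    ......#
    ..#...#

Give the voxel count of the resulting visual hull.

full grid |V| = 343
after view 1 [y-axis, 31 of 49 cells solid] → remaining = 217
after view 2 [x-axis, 18 of 49 cells solid] → remaining = 82
after view 3 [z-axis, 16 of 49 cells solid] → remaining = 29

29 voxels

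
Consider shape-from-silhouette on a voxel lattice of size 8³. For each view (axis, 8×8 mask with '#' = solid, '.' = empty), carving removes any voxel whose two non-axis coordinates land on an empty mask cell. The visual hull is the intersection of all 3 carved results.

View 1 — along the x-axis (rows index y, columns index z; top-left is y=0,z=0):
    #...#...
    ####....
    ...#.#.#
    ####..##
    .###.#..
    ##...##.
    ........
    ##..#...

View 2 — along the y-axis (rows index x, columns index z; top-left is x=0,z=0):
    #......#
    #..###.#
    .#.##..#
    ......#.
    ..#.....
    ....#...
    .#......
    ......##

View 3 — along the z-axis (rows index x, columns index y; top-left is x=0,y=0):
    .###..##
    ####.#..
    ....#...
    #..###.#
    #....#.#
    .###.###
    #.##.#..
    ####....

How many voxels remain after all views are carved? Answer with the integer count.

full grid |V| = 512
after view 1 [x-axis, 26 of 64 cells solid] → remaining = 208
after view 2 [y-axis, 17 of 64 cells solid] → remaining = 52
after view 3 [z-axis, 33 of 64 cells solid] → remaining = 27

|visual hull| = 27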